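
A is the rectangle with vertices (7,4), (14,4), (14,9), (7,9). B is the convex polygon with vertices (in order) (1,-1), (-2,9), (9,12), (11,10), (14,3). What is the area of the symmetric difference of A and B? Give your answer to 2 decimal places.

|A| = 35, |B| = 132, |A∩B| = 27.5.
|A △ B| = |A| + |B| − 2·|A∩B| = 35 + 132 − 55 = 112.00.

112.00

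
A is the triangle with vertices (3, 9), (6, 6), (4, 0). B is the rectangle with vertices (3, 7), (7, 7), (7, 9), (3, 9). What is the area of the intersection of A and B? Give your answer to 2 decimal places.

1.78

The intersection is the polygon with vertices (5,7), (3.222,7), (3,9).
By the shoelace formula its area is 1.78.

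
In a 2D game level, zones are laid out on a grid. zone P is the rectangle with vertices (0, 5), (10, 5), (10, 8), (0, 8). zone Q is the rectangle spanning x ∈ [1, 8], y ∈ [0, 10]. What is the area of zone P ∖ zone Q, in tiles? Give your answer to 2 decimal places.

9.00

|zone P∩zone Q|: x∈[1,8], y∈[5,8] → 7·3 = 21.
|zone P| = 30.
|zone P ∖ zone Q| = |zone P| − |zone P∩zone Q| = 30 − 21 = 9.00.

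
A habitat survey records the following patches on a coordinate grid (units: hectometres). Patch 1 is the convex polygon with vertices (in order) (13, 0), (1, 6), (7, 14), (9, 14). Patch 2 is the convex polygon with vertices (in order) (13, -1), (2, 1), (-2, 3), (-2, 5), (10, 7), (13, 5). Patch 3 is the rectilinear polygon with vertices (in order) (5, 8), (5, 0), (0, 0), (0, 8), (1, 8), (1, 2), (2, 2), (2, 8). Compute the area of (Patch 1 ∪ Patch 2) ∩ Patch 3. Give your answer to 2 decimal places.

|Patch 1 ∪ Patch 2| = 127.9743.
|(Patch 1 ∪ Patch 2) ∩ Patch 3| = 26.07.

26.07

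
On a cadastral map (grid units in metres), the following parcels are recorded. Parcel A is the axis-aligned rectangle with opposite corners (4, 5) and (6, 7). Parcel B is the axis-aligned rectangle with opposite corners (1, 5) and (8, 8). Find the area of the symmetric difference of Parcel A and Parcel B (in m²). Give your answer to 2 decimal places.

|Parcel A∩Parcel B|: x∈[4,6], y∈[5,7] → 2·2 = 4.
|Parcel A △ Parcel B| = |Parcel A| + |Parcel B| − 2·|Parcel A∩Parcel B| = 4 + 21 − 8 = 17.00.

17.00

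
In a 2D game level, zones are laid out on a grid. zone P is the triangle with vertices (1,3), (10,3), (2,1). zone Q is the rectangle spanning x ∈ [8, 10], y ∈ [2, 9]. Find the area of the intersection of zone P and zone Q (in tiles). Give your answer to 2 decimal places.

0.50

The intersection is the polygon with vertices (10,3), (8,2.5), (8,3).
By the shoelace formula its area is 0.50.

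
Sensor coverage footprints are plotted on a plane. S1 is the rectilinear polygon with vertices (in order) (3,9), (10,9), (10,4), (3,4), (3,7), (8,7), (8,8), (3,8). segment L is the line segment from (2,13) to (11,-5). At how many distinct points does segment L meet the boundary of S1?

4

The segment meets the boundary at (6.5,4), (5,7), (4.5,8), (4,9).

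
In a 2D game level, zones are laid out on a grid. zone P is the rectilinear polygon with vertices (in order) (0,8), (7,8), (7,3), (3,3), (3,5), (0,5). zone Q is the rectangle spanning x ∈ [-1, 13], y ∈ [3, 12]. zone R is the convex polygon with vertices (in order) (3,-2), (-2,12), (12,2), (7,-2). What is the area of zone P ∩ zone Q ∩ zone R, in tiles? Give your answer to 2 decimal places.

The intersection is the polygon with vertices (7,3), (3,3), (3,5), (0.5,5), (0,6.4), (0,8), (3.6,8), (7,5.571).
By the shoelace formula its area is 24.52.

24.52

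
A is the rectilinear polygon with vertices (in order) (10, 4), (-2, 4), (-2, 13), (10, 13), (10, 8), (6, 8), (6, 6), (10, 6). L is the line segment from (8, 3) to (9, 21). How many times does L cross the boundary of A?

The segment meets the boundary at (8.278,8), (8.556,13), (8.167,6), (8.056,4).

4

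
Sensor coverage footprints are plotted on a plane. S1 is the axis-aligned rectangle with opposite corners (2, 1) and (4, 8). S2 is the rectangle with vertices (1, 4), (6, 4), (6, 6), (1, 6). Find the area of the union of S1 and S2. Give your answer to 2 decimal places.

20.00

By inclusion–exclusion:
Individual areas: |S1| = 14, |S2| = 10.
|S1∩S2|: x∈[2,4], y∈[4,6] → 2·2 = 4.
|S1 ∪ S2| = 24 − 4 = 20.00.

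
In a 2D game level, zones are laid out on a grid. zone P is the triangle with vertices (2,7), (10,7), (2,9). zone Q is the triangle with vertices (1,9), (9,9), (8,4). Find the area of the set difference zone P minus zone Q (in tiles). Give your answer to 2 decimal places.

1.39

|zone P| = 8, |zone P∩zone Q| = 6.6095.
|zone P ∖ zone Q| = |zone P| − |zone P∩zone Q| = 8 − 6.6095 = 1.39.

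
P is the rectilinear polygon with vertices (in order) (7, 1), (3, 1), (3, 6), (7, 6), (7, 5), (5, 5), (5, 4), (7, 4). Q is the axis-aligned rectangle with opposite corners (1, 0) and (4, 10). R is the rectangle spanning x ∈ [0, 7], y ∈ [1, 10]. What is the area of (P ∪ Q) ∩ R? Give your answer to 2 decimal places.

|P ∪ Q| = 43.
|(P ∪ Q) ∩ R| = 40.00.

40.00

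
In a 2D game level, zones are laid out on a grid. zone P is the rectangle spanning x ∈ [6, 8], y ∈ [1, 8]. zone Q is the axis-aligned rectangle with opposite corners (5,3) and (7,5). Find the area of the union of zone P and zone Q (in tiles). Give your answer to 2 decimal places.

By inclusion–exclusion:
Individual areas: |zone P| = 14, |zone Q| = 4.
|zone P∩zone Q|: x∈[6,7], y∈[3,5] → 1·2 = 2.
|zone P ∪ zone Q| = 18 − 2 = 16.00.

16.00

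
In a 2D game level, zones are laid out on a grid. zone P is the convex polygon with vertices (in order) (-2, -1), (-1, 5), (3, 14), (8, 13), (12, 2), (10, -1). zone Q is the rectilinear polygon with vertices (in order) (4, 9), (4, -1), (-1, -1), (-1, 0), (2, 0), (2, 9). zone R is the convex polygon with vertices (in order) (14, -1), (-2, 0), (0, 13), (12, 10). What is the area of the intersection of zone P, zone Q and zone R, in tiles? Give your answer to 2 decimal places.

The intersection is the polygon with vertices (-1,0), (2,0), (2,9), (4,9), (4,-0.375), (-1,-0.062).
By the shoelace formula its area is 19.09.

19.09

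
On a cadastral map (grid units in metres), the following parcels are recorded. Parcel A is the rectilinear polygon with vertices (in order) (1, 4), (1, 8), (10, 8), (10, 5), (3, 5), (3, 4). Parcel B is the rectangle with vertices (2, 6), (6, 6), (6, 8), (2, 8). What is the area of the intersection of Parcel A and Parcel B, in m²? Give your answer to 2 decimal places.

The intersection is the polygon with vertices (6,8), (6,6), (2,6), (2,8).
By the shoelace formula its area is 8.00.

8.00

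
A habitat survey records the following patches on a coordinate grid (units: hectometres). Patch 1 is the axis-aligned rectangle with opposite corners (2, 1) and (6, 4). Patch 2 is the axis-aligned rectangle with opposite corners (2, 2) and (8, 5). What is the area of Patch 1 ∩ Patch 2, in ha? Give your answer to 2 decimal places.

8.00

|Patch 1∩Patch 2|: x∈[2,6], y∈[2,4] → 4·2 = 8.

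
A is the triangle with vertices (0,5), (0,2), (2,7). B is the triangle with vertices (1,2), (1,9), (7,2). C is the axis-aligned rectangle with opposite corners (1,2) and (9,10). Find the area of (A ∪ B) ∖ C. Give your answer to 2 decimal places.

|A ∪ B| = 23.25.
|(A ∪ B) ∩ C| = 21.
|(A ∪ B) ∖ C| = 23.25 − 21 = 2.25.

2.25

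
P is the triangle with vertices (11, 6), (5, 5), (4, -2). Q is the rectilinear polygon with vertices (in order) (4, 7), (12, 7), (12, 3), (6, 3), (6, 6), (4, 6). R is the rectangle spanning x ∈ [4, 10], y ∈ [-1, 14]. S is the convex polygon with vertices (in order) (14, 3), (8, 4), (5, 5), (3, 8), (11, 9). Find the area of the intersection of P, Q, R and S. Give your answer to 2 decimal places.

The intersection is the polygon with vertices (6,5.167), (10,5.833), (10,4.857), (9.091,3.818), (8,4), (6,4.667).
By the shoelace formula its area is 5.13.

5.13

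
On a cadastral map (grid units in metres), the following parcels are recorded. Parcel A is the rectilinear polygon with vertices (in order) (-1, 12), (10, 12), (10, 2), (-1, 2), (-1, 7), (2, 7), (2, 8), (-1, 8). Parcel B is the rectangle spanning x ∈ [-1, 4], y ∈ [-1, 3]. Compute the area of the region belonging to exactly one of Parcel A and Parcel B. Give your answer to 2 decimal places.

117.00

|Parcel A| = 107, |Parcel B| = 20, |Parcel A∩Parcel B| = 5.
|Parcel A △ Parcel B| = |Parcel A| + |Parcel B| − 2·|Parcel A∩Parcel B| = 107 + 20 − 10 = 117.00.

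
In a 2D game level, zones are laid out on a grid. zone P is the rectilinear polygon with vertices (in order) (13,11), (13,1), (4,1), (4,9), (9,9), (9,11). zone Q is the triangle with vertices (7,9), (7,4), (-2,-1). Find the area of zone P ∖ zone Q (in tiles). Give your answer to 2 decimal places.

67.50

|zone P| = 80, |zone P∩zone Q| = 12.5.
|zone P ∖ zone Q| = |zone P| − |zone P∩zone Q| = 80 − 12.5 = 67.50.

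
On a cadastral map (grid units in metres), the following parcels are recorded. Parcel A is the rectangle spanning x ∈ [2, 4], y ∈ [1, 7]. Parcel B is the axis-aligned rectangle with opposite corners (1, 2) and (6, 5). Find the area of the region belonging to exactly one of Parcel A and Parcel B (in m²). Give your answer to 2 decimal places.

|Parcel A∩Parcel B|: x∈[2,4], y∈[2,5] → 2·3 = 6.
|Parcel A △ Parcel B| = |Parcel A| + |Parcel B| − 2·|Parcel A∩Parcel B| = 12 + 15 − 12 = 15.00.

15.00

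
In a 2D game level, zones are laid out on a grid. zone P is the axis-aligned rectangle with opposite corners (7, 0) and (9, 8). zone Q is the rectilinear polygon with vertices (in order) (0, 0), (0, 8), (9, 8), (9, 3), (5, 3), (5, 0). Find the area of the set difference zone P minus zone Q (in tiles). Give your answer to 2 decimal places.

|zone P| = 16, |zone P∩zone Q| = 10.
|zone P ∖ zone Q| = |zone P| − |zone P∩zone Q| = 16 − 10 = 6.00.

6.00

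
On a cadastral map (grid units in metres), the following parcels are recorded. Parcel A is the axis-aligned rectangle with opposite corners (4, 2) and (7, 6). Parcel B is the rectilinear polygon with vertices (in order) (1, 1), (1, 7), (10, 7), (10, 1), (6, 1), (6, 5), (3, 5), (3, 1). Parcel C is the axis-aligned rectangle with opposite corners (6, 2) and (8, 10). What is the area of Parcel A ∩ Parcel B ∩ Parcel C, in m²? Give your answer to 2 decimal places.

The intersection is the polygon with vertices (7,6), (7,2), (6,2), (6,5), (6,6).
By the shoelace formula its area is 4.00.

4.00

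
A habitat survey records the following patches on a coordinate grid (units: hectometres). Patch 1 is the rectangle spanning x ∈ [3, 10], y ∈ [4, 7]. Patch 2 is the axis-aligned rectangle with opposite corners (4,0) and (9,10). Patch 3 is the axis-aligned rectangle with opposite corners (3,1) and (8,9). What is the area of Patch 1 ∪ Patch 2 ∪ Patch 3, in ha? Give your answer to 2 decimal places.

By inclusion–exclusion:
Individual areas: |Patch 1| = 21, |Patch 2| = 50, |Patch 3| = 40.
|Patch 1∩Patch 2|: x∈[4,9], y∈[4,7] → 5·3 = 15.
|Patch 1∩Patch 3|: x∈[3,8], y∈[4,7] → 5·3 = 15.
|Patch 2∩Patch 3|: x∈[4,8], y∈[1,9] → 4·8 = 32.
|Patch 1∩Patch 2∩Patch 3| = 12.
|Patch 1 ∪ Patch 2 ∪ Patch 3| = 111 − 62 + 12 = 61.00.

61.00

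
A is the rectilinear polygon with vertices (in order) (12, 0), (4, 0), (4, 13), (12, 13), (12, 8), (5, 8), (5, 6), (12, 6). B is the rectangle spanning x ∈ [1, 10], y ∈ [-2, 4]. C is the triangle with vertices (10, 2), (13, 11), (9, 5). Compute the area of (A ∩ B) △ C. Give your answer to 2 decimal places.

|A ∩ B| = 24.
|(A ∩ B) ∩ C| = 0.6667.
|(A ∩ B) △ C| = 24 + 9 − 1.3333 = 31.67.

31.67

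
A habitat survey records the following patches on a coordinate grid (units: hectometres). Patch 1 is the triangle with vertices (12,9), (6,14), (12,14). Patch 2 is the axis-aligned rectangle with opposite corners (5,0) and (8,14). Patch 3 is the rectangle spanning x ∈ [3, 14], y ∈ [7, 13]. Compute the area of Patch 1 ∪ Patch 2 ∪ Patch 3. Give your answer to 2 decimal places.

By inclusion–exclusion:
Individual areas: |Patch 1| = 15, |Patch 2| = 42, |Patch 3| = 66.
|Patch 1∩Patch 2| = 1.6667.
|Patch 1∩Patch 3| = 9.6.
|Patch 2∩Patch 3|: x∈[5,8], y∈[7,13] → 3·6 = 18.
|Patch 1∩Patch 2∩Patch 3| = 0.2667.
|Patch 1 ∪ Patch 2 ∪ Patch 3| = 123 − 29.2667 + 0.2667 = 94.00.

94.00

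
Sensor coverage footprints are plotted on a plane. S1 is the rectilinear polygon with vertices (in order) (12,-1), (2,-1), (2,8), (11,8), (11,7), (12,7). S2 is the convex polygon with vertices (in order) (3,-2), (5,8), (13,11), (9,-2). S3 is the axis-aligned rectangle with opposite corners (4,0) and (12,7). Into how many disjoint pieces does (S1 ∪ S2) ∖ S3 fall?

1

(S1 ∪ S2) ∖ S3 is a single connected region.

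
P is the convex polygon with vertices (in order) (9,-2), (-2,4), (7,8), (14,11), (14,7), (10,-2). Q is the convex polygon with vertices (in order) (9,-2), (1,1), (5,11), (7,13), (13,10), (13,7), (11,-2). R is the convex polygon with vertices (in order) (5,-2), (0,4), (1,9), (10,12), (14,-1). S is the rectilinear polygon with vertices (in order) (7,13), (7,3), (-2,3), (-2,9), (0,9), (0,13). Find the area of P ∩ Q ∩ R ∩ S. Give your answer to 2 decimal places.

The intersection is the polygon with vertices (7,8), (7,3), (1.8,3), (3.108,6.27).
By the shoelace formula its area is 18.23.

18.23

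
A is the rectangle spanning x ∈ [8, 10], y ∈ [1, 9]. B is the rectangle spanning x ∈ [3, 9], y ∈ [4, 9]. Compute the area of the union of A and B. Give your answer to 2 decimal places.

41.00

By inclusion–exclusion:
Individual areas: |A| = 16, |B| = 30.
|A∩B|: x∈[8,9], y∈[4,9] → 1·5 = 5.
|A ∪ B| = 46 − 5 = 41.00.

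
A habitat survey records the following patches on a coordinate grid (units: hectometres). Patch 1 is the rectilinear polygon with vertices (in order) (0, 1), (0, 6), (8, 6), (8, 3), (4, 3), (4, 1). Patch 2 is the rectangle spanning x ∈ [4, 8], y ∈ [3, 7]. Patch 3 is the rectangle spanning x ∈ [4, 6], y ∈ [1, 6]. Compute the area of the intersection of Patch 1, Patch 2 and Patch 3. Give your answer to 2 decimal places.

6.00

The intersection is the polygon with vertices (4,3), (4,6), (6,6), (6,3).
By the shoelace formula its area is 6.00.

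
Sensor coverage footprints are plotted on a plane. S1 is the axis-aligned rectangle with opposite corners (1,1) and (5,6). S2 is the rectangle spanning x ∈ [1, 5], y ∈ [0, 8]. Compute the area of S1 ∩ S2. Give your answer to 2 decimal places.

20.00

|S1∩S2|: x∈[1,5], y∈[1,6] → 4·5 = 20.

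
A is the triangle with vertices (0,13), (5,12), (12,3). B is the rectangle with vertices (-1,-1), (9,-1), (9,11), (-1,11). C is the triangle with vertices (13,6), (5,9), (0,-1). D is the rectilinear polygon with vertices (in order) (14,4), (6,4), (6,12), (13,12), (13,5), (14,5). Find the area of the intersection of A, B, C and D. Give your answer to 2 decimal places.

The intersection is the polygon with vertices (6,8), (6,8.625), (8.294,7.765), (9,6.857), (9,5.5).
By the shoelace formula its area is 3.71.

3.71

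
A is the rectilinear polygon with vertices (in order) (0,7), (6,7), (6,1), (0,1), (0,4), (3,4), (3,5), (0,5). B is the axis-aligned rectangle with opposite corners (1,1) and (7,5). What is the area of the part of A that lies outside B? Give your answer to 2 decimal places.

|A| = 33, |A∩B| = 18.
|A ∖ B| = |A| − |A∩B| = 33 − 18 = 15.00.

15.00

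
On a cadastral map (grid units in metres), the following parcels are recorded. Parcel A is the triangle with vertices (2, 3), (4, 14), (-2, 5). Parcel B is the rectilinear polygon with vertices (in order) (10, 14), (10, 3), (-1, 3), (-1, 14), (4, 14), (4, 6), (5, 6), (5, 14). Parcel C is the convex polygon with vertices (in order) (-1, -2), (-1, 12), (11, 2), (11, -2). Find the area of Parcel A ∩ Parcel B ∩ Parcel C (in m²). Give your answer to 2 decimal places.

17.85

The intersection is the polygon with vertices (-1,4.5), (-1,6.5), (1.357,10.036), (3.026,8.645), (2,3).
By the shoelace formula its area is 17.85.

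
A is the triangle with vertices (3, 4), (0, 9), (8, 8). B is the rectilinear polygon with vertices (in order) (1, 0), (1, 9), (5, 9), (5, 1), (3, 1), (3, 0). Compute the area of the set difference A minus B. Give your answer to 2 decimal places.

4.93

|A| = 18.5, |A∩B| = 13.5667.
|A ∖ B| = |A| − |A∩B| = 18.5 − 13.5667 = 4.93.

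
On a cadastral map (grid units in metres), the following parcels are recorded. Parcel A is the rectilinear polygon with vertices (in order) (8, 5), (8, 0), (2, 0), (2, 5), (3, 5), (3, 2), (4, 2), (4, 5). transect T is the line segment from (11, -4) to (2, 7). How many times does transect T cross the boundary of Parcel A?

The segment meets the boundary at (4,4.556), (7.727,0).

2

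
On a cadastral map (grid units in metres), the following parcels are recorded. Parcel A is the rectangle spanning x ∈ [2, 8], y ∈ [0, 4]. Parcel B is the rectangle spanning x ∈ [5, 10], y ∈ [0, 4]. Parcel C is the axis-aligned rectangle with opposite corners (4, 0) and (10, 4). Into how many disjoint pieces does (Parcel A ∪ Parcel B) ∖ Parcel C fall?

(Parcel A ∪ Parcel B) ∖ Parcel C is a single connected region.

1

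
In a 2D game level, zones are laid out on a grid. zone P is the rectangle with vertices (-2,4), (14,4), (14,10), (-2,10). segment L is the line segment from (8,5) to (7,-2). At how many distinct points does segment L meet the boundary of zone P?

The segment meets the boundary at (7.857,4).

1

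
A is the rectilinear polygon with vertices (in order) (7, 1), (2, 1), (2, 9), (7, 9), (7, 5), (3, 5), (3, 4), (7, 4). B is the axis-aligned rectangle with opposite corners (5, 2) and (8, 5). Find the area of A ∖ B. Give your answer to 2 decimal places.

32.00

|A| = 36, |A∩B| = 4.
|A ∖ B| = |A| − |A∩B| = 36 − 4 = 32.00.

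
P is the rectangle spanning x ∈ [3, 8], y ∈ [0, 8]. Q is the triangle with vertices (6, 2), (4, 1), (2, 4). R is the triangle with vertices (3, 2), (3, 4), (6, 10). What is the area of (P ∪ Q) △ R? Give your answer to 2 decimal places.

|P ∪ Q| = 40.5.
|(P ∪ Q) ∩ R| = 2.75.
|(P ∪ Q) △ R| = 40.5 + 3 − 5.5 = 38.00.

38.00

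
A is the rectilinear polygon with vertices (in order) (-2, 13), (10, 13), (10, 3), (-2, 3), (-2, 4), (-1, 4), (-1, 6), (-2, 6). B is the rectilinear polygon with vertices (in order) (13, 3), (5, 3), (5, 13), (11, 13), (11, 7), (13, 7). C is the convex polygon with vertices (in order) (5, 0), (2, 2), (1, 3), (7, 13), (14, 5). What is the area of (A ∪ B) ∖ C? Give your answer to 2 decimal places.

|A ∪ B| = 136.
|(A ∪ B) ∩ C| = 66.6579.
|(A ∪ B) ∖ C| = 136 − 66.6579 = 69.34.

69.34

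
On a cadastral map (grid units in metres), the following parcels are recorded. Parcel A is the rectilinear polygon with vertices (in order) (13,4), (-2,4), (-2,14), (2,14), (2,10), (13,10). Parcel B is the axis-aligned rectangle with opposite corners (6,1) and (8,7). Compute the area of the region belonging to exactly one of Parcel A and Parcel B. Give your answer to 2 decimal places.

|Parcel A| = 106, |Parcel B| = 12, |Parcel A∩Parcel B| = 6.
|Parcel A △ Parcel B| = |Parcel A| + |Parcel B| − 2·|Parcel A∩Parcel B| = 106 + 12 − 12 = 106.00.

106.00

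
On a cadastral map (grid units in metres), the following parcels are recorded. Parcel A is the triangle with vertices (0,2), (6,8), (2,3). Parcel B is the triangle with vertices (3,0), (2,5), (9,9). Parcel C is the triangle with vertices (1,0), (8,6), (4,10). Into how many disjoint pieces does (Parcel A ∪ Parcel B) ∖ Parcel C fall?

(Parcel A ∪ Parcel B) ∖ Parcel C splits into 3 disjoint pieces (area 1.3999, area 1.8909, area 2.5366).

3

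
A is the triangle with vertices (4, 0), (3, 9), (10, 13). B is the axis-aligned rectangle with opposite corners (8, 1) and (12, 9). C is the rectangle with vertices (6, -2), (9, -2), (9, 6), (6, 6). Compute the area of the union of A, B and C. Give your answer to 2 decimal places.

By inclusion–exclusion:
Individual areas: |A| = 33.5, |B| = 32, |C| = 24.
|A∩B| = 0.0256.
|A∩C| = 0.641.
|B∩C|: x∈[8,9], y∈[1,6] → 1·5 = 5.
|A∩B∩C| = 0.
|A ∪ B ∪ C| = 89.5 − 5.6667 + 0 = 83.83.

83.83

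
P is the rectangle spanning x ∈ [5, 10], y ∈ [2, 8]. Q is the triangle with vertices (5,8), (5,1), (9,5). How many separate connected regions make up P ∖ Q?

P ∖ Q is a single connected region.

1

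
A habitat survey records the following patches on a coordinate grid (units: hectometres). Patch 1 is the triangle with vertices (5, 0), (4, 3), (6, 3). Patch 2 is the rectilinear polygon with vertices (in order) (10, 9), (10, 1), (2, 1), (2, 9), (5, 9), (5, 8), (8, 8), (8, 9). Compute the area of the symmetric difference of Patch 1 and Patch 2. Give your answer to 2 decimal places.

|Patch 1| = 3, |Patch 2| = 61, |Patch 1∩Patch 2| = 2.6667.
|Patch 1 △ Patch 2| = |Patch 1| + |Patch 2| − 2·|Patch 1∩Patch 2| = 3 + 61 − 5.3333 = 58.67.

58.67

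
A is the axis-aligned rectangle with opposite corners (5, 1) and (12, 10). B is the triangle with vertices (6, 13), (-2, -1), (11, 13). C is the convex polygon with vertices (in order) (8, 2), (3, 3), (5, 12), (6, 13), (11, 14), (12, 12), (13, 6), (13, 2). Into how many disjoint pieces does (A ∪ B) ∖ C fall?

(A ∪ B) ∖ C splits into 2 disjoint pieces (area 7.9, area 12.2357).

2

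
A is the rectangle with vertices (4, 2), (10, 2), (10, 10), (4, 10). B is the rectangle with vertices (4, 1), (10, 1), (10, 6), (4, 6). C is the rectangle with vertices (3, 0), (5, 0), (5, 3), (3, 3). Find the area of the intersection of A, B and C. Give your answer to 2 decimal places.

The intersection is the polygon with vertices (4,2), (4,3), (5,3), (5,2).
By the shoelace formula its area is 1.00.

1.00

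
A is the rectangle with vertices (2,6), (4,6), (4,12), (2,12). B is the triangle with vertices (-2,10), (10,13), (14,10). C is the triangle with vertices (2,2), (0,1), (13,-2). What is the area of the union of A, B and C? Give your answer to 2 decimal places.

43.00

By inclusion–exclusion:
Individual areas: |A| = 12, |B| = 24, |C| = 9.5.
|A∩B| = 2.5.
|A∩C| = 0.
|B∩C| = 0.
|A∩B∩C| = 0.
|A ∪ B ∪ C| = 45.5 − 2.5 + 0 = 43.00.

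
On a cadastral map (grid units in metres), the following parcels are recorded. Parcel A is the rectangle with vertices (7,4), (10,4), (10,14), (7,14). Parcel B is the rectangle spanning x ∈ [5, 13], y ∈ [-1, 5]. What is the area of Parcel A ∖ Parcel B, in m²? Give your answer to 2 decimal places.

|Parcel A∩Parcel B|: x∈[7,10], y∈[4,5] → 3·1 = 3.
|Parcel A| = 30.
|Parcel A ∖ Parcel B| = |Parcel A| − |Parcel A∩Parcel B| = 30 − 3 = 27.00.

27.00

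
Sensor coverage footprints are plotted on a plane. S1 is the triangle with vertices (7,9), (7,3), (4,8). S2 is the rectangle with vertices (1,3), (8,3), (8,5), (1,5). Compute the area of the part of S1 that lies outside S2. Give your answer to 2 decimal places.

|S1| = 9, |S1∩S2| = 1.2.
|S1 ∖ S2| = |S1| − |S1∩S2| = 9 − 1.2 = 7.80.

7.80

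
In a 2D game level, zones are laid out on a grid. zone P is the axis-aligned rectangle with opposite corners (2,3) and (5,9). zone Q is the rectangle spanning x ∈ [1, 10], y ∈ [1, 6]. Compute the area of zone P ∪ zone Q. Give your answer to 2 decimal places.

54.00

By inclusion–exclusion:
Individual areas: |zone P| = 18, |zone Q| = 45.
|zone P∩zone Q|: x∈[2,5], y∈[3,6] → 3·3 = 9.
|zone P ∪ zone Q| = 63 − 9 = 54.00.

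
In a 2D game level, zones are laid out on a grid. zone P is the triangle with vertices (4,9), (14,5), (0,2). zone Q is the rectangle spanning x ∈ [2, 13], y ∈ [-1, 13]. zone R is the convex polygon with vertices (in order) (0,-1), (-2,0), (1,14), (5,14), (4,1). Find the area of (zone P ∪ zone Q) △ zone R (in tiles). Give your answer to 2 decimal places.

160.66

|zone P ∪ zone Q| = 157.3786.
|(zone P ∪ zone Q) ∩ zone R| = 33.6099.
|(zone P ∪ zone Q) △ zone R| = 157.3786 + 70.5 − 67.2198 = 160.66.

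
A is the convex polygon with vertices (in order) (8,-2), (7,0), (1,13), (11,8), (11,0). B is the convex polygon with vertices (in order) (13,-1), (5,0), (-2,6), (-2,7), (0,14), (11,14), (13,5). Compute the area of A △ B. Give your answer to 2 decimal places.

|A| = 70, |B| = 177, |A∩B| = 67.6281.
|A △ B| = |A| + |B| − 2·|A∩B| = 70 + 177 − 135.2561 = 111.74.

111.74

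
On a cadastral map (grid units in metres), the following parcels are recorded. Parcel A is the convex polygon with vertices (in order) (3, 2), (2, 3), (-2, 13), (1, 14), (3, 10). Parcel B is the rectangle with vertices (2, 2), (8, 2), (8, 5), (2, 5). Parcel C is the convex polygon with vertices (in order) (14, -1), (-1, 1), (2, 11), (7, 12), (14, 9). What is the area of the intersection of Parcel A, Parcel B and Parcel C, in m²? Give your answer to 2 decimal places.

2.50

The intersection is the polygon with vertices (2,5), (3,5), (3,2), (2,3).
By the shoelace formula its area is 2.50.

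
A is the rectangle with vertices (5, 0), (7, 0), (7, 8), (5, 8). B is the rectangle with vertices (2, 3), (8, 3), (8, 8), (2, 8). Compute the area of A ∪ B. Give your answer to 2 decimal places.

By inclusion–exclusion:
Individual areas: |A| = 16, |B| = 30.
|A∩B|: x∈[5,7], y∈[3,8] → 2·5 = 10.
|A ∪ B| = 46 − 10 = 36.00.

36.00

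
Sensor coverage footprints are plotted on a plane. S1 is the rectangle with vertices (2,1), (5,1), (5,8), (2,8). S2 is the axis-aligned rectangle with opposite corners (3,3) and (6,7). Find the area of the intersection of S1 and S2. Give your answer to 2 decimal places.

|S1∩S2|: x∈[3,5], y∈[3,7] → 2·4 = 8.

8.00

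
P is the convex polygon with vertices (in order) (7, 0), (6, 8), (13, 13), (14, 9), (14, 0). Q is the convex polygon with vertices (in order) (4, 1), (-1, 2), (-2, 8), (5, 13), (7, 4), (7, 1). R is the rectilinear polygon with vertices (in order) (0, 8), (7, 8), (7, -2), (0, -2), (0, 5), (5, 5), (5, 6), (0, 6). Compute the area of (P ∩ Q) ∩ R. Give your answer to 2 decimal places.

2.16

The region (P ∩ Q) ∩ R is the polygon with vertices (7,4), (7,1), (6.875,1), (6,8), (6.111,8).
By the shoelace formula its area is 2.16.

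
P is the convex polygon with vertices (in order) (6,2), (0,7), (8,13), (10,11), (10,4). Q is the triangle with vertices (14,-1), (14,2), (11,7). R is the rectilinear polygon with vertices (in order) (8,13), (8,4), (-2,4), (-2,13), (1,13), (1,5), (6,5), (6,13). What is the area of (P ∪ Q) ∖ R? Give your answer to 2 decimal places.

|P ∪ Q| = 69.5.
|(P ∪ Q) ∩ R| = 20.2917.
|(P ∪ Q) ∖ R| = 69.5 − 20.2917 = 49.21.

49.21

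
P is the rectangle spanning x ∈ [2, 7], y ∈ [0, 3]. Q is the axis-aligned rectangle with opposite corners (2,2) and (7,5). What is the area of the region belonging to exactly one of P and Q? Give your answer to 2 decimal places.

|P∩Q|: x∈[2,7], y∈[2,3] → 5·1 = 5.
|P △ Q| = |P| + |Q| − 2·|P∩Q| = 15 + 15 − 10 = 20.00.

20.00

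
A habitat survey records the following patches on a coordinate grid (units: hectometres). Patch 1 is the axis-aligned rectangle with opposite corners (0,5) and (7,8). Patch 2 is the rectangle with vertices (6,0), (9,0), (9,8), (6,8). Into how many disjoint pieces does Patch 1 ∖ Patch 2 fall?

1

Patch 1 ∖ Patch 2 is a single connected region.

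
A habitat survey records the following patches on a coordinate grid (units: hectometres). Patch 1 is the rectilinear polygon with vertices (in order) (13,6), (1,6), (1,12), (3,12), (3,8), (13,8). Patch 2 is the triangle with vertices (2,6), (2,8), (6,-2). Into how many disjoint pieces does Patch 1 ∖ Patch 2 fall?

1

Patch 1 ∖ Patch 2 is a single connected region.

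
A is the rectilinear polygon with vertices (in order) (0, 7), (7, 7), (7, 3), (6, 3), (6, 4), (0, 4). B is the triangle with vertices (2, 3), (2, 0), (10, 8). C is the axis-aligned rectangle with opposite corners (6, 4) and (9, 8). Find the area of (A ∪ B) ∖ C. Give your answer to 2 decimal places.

26.39

|A ∪ B| = 30.8875.
|(A ∪ B) ∩ C| = 4.5.
|(A ∪ B) ∖ C| = 30.8875 − 4.5 = 26.39.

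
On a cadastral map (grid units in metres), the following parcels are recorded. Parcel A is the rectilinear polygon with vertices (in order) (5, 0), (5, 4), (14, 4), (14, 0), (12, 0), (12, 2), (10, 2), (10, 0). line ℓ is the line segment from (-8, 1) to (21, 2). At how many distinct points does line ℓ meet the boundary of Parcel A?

The segment meets the boundary at (14,1.759), (12,1.69), (10,1.621), (5,1.448).

4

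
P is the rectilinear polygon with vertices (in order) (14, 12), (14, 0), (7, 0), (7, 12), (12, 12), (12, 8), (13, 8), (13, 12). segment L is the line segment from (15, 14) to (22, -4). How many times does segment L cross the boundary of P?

0

The segment lies entirely outside P and never meets its boundary.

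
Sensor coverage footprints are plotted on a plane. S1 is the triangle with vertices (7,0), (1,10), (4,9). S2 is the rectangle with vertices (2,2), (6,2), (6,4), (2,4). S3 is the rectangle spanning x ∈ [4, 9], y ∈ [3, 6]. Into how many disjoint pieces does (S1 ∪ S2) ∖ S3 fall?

2

(S1 ∪ S2) ∖ S3 splits into 2 disjoint pieces (area 6.7, area 7.5).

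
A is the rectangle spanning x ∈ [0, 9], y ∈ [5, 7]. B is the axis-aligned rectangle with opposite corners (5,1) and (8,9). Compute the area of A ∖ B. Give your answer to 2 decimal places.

12.00

|A∩B|: x∈[5,8], y∈[5,7] → 3·2 = 6.
|A| = 18.
|A ∖ B| = |A| − |A∩B| = 18 − 6 = 12.00.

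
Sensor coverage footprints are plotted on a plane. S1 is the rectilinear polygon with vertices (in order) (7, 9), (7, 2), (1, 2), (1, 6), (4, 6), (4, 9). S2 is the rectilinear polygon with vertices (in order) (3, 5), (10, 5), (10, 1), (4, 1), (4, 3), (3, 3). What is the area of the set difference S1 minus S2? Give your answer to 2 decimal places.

|S1| = 33, |S1∩S2| = 11.
|S1 ∖ S2| = |S1| − |S1∩S2| = 33 − 11 = 22.00.

22.00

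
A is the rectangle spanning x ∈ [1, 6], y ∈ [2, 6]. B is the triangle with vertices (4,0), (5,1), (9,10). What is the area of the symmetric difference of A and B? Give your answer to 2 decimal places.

|A| = 20, |B| = 2.5, |A∩B| = 0.6528.
|A △ B| = |A| + |B| − 2·|A∩B| = 20 + 2.5 − 1.3056 = 21.19.

21.19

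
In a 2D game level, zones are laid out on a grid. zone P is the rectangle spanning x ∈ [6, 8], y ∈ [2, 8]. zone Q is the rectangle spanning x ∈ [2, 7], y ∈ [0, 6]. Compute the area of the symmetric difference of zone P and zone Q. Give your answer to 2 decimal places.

34.00

|zone P∩zone Q|: x∈[6,7], y∈[2,6] → 1·4 = 4.
|zone P △ zone Q| = |zone P| + |zone Q| − 2·|zone P∩zone Q| = 12 + 30 − 8 = 34.00.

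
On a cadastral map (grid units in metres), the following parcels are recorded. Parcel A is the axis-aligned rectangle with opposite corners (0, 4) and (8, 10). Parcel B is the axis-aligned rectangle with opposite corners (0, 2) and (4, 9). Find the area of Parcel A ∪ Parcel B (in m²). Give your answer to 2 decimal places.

56.00

By inclusion–exclusion:
Individual areas: |Parcel A| = 48, |Parcel B| = 28.
|Parcel A∩Parcel B|: x∈[0,4], y∈[4,9] → 4·5 = 20.
|Parcel A ∪ Parcel B| = 76 − 20 = 56.00.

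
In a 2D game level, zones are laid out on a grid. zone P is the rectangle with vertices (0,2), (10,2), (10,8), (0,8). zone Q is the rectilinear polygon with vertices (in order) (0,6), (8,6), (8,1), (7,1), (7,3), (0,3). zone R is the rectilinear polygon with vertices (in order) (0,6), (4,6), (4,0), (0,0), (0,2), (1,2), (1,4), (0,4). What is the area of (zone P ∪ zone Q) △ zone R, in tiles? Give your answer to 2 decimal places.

55.00

|zone P ∪ zone Q| = 61.
|(zone P ∪ zone Q) ∩ zone R| = 14.
|(zone P ∪ zone Q) △ zone R| = 61 + 22 − 28 = 55.00.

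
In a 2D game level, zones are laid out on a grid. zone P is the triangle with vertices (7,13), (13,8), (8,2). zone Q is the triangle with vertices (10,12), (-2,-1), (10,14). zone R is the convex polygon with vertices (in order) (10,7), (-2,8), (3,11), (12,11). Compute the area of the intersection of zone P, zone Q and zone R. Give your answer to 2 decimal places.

1.67

The intersection is the polygon with vertices (7.352,9.131), (7.224,10.531), (7.6,11), (9.077,11).
By the shoelace formula its area is 1.67.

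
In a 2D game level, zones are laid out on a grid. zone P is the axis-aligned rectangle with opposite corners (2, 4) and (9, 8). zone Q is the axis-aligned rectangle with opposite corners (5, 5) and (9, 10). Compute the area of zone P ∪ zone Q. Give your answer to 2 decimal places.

By inclusion–exclusion:
Individual areas: |zone P| = 28, |zone Q| = 20.
|zone P∩zone Q|: x∈[5,9], y∈[5,8] → 4·3 = 12.
|zone P ∪ zone Q| = 48 − 12 = 36.00.

36.00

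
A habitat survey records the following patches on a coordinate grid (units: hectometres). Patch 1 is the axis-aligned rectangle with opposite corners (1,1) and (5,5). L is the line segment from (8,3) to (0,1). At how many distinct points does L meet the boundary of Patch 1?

2

The segment meets the boundary at (1,1.25), (5,2.25).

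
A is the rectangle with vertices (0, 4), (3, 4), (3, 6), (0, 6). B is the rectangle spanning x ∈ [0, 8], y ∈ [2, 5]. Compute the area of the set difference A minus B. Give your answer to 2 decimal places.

|A∩B|: x∈[0,3], y∈[4,5] → 3·1 = 3.
|A| = 6.
|A ∖ B| = |A| − |A∩B| = 6 − 3 = 3.00.

3.00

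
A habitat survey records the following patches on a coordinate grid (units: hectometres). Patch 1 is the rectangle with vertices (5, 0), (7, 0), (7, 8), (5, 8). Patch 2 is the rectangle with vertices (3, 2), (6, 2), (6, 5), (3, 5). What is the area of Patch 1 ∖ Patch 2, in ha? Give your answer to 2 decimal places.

13.00

|Patch 1∩Patch 2|: x∈[5,6], y∈[2,5] → 1·3 = 3.
|Patch 1| = 16.
|Patch 1 ∖ Patch 2| = |Patch 1| − |Patch 1∩Patch 2| = 16 − 3 = 13.00.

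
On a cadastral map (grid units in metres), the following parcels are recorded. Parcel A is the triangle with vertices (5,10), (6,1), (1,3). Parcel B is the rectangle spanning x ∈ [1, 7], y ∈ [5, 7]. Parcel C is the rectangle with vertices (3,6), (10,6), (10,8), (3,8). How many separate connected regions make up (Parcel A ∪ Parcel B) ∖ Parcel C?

2

(Parcel A ∪ Parcel B) ∖ Parcel C splits into 2 disjoint pieces (area 20.9683, area 1.3651).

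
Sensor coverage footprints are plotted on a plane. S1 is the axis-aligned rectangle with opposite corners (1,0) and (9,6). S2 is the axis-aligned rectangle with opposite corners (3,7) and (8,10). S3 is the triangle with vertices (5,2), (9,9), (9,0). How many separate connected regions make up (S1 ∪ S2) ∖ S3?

(S1 ∪ S2) ∖ S3 splits into 2 disjoint pieces (area 32.5714, area 14.9821).

2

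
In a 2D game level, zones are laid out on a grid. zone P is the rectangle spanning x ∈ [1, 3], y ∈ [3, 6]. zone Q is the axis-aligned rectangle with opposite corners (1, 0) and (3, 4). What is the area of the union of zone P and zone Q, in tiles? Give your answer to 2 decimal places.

12.00

By inclusion–exclusion:
Individual areas: |zone P| = 6, |zone Q| = 8.
|zone P∩zone Q|: x∈[1,3], y∈[3,4] → 2·1 = 2.
|zone P ∪ zone Q| = 14 − 2 = 12.00.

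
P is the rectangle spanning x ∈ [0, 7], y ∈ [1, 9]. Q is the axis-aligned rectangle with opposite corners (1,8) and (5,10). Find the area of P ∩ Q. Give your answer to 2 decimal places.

4.00

|P∩Q|: x∈[1,5], y∈[8,9] → 4·1 = 4.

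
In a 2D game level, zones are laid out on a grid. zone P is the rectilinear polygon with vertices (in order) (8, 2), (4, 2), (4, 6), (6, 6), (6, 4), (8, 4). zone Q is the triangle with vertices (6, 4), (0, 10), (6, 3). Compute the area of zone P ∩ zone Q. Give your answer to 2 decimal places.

1.67

The intersection is the polygon with vertices (4,6), (6,4), (6,3), (4,5.333).
By the shoelace formula its area is 1.67.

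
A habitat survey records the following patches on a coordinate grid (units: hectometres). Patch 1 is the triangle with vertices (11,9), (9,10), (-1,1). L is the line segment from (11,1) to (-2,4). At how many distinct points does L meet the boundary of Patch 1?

2

The segment meets the boundary at (1.449,3.204), (2.086,3.057).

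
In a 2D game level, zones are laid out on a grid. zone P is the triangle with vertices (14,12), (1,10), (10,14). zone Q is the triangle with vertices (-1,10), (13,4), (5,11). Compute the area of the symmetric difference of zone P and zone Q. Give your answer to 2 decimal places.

39.38

|zone P| = 17, |zone Q| = 25, |zone P∩zone Q| = 1.3078.
|zone P △ zone Q| = |zone P| + |zone Q| − 2·|zone P∩zone Q| = 17 + 25 − 2.6156 = 39.38.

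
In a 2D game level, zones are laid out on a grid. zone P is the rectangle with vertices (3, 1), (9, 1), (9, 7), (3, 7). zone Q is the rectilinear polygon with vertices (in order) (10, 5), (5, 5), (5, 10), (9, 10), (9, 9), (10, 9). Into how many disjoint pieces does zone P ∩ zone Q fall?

1

zone P ∩ zone Q is a single connected region.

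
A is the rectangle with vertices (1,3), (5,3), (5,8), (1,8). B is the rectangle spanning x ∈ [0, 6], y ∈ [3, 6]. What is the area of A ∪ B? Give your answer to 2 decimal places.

26.00

By inclusion–exclusion:
Individual areas: |A| = 20, |B| = 18.
|A∩B|: x∈[1,5], y∈[3,6] → 4·3 = 12.
|A ∪ B| = 38 − 12 = 26.00.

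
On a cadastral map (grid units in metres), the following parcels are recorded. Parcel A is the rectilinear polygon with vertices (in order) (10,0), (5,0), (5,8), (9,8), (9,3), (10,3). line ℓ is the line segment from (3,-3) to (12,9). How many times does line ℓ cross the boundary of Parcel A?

The segment meets the boundary at (9,5), (5.25,0).

2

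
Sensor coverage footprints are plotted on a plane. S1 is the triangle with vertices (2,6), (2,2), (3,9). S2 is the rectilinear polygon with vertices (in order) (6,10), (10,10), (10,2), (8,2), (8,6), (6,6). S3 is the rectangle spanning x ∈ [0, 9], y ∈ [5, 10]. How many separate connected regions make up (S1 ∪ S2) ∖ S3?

(S1 ∪ S2) ∖ S3 splits into 2 disjoint pieces (area 0.6429, area 11).

2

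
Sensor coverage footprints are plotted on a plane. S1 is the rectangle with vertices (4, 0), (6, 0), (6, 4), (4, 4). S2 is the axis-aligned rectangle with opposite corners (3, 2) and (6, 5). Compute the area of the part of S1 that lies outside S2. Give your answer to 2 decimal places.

4.00

|S1∩S2|: x∈[4,6], y∈[2,4] → 2·2 = 4.
|S1| = 8.
|S1 ∖ S2| = |S1| − |S1∩S2| = 8 − 4 = 4.00.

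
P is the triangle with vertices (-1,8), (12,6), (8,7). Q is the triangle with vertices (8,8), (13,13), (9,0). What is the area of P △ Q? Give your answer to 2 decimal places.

23.69

|P| = 2.5, |Q| = 22.5, |P∩Q| = 0.6548.
|P △ Q| = |P| + |Q| − 2·|P∩Q| = 2.5 + 22.5 − 1.3097 = 23.69.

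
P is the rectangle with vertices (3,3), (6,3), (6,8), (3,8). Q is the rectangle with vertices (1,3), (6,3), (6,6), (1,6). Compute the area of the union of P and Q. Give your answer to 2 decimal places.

21.00

By inclusion–exclusion:
Individual areas: |P| = 15, |Q| = 15.
|P∩Q|: x∈[3,6], y∈[3,6] → 3·3 = 9.
|P ∪ Q| = 30 − 9 = 21.00.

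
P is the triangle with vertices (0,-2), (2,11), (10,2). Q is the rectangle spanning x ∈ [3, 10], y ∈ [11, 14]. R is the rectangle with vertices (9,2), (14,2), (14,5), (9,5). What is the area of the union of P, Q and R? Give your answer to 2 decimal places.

By inclusion–exclusion:
Individual areas: |P| = 61, |Q| = 21, |R| = 15.
|P∩Q| = 0.
|P∩R| = 0.5625.
|Q∩R| = 0 (no overlap).
|P∩Q∩R| = 0.
|P ∪ Q ∪ R| = 97 − 0.5625 + 0 = 96.44.

96.44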